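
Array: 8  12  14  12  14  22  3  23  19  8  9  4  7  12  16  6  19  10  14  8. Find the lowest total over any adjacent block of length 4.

Each size-4 window and its sum:
8 12 14 12 → sum 46
12 14 12 14 → sum 52
14 12 14 22 → sum 62
12 14 22 3 → sum 51
14 22 3 23 → sum 62
22 3 23 19 → sum 67
3 23 19 8 → sum 53
23 19 8 9 → sum 59
19 8 9 4 → sum 40
8 9 4 7 → sum 28
9 4 7 12 → sum 32
4 7 12 16 → sum 39
7 12 16 6 → sum 41
12 16 6 19 → sum 53
16 6 19 10 → sum 51
6 19 10 14 → sum 49
19 10 14 8 → sum 51
Lowest of these is 28.

28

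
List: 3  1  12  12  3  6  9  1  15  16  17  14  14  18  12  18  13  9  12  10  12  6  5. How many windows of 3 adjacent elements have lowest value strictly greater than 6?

[3, 1, 12] → min 1
[1, 12, 12] → min 1
[12, 12, 3] → min 3
[12, 3, 6] → min 3
[3, 6, 9] → min 3
[6, 9, 1] → min 1
[9, 1, 15] → min 1
[1, 15, 16] → min 1
[15, 16, 17] → min 15  > 6 ✓
[16, 17, 14] → min 14  > 6 ✓
[17, 14, 14] → min 14  > 6 ✓
[14, 14, 18] → min 14  > 6 ✓
[14, 18, 12] → min 12  > 6 ✓
[18, 12, 18] → min 12  > 6 ✓
[12, 18, 13] → min 12  > 6 ✓
[18, 13, 9] → min 9  > 6 ✓
[13, 9, 12] → min 9  > 6 ✓
[9, 12, 10] → min 9  > 6 ✓
[12, 10, 12] → min 10  > 6 ✓
[10, 12, 6] → min 6
[12, 6, 5] → min 5
11 windows satisfy the condition.

11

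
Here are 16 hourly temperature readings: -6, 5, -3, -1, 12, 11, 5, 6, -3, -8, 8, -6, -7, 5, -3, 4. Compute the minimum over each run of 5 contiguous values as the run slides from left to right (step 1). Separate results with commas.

-6, -3, -3, -1, -3, -8, -8, -8, -8, -8, -7, -7

-6 5 -3 -1 12 → min -6
5 -3 -1 12 11 → min -3
-3 -1 12 11 5 → min -3
-1 12 11 5 6 → min -1
12 11 5 6 -3 → min -3
11 5 6 -3 -8 → min -8
5 6 -3 -8 8 → min -8
6 -3 -8 8 -6 → min -8
-3 -8 8 -6 -7 → min -8
-8 8 -6 -7 5 → min -8
8 -6 -7 5 -3 → min -7
-6 -7 5 -3 4 → min -7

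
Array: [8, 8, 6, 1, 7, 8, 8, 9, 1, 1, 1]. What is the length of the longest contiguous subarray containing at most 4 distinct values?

8

Extend right; when distinct count exceeds 4, shrink from the left:
[8] 1 distinct, len 1
[8, 8] 1 distinct, len 2
[8, 8, 6] 2 distinct, len 3
[8, 8, 6, 1] 3 distinct, len 4
[8, 8, 6, 1, 7] 4 distinct, len 5
[8, 8, 6, 1, 7, 8] 4 distinct, len 6
[8, 8, 6, 1, 7, 8, 8] 4 distinct, len 7
[1, 7, 8, 8, 9] 4 distinct, len 5
[1, 7, 8, 8, 9, 1] 4 distinct, len 6
[1, 7, 8, 8, 9, 1, 1] 4 distinct, len 7
[1, 7, 8, 8, 9, 1, 1, 1] 4 distinct, len 8
Longest length with ≤4 distinct: 8.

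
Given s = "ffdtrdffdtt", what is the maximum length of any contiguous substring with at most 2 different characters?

add f: window [f] (1 distinct), len 1
add f: window [f, f] (1 distinct), len 2
add d: window [f, f, d] (2 distinct), len 3
add t: window [d, t] (2 distinct), len 2
add r: window [t, r] (2 distinct), len 2
add d: window [r, d] (2 distinct), len 2
add f: window [d, f] (2 distinct), len 2
add f: window [d, f, f] (2 distinct), len 3
add d: window [d, f, f, d] (2 distinct), len 4
add t: window [d, t] (2 distinct), len 2
add t: window [d, t, t] (2 distinct), len 3
Longest length with ≤2 distinct: 4.

4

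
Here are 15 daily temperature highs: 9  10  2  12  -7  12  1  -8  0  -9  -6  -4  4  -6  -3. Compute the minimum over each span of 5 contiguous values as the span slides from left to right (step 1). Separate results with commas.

-7, -7, -7, -8, -8, -9, -9, -9, -9, -9, -6

Sliding a size-5 window across the 15 values:
(9, 10, 2, 12, -7) → min -7
(10, 2, 12, -7, 12) → min -7
(2, 12, -7, 12, 1) → min -7
(12, -7, 12, 1, -8) → min -8
(-7, 12, 1, -8, 0) → min -8
(12, 1, -8, 0, -9) → min -9
(1, -8, 0, -9, -6) → min -9
(-8, 0, -9, -6, -4) → min -9
(0, -9, -6, -4, 4) → min -9
(-9, -6, -4, 4, -6) → min -9
(-6, -4, 4, -6, -3) → min -6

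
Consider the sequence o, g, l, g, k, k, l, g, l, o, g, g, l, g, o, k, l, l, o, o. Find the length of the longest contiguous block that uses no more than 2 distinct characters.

4

[o] 1 distinct, len 1
[o, g] 2 distinct, len 2
[g, l] 2 distinct, len 2
[g, l, g] 2 distinct, len 3
[g, k] 2 distinct, len 2
[g, k, k] 2 distinct, len 3
[k, k, l] 2 distinct, len 3
[l, g] 2 distinct, len 2
[l, g, l] 2 distinct, len 3
[l, o] 2 distinct, len 2
[o, g] 2 distinct, len 2
[o, g, g] 2 distinct, len 3
[g, g, l] 2 distinct, len 3
[g, g, l, g] 2 distinct, len 4
[g, o] 2 distinct, len 2
[o, k] 2 distinct, len 2
[k, l] 2 distinct, len 2
[k, l, l] 2 distinct, len 3
[l, l, o] 2 distinct, len 3
[l, l, o, o] 2 distinct, len 4
Longest length with ≤2 distinct: 4.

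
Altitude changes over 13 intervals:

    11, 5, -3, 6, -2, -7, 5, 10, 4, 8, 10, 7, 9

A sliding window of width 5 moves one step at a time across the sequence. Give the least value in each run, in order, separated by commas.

(11, 5, -3, 6, -2) → min -3
(5, -3, 6, -2, -7) → min -7
(-3, 6, -2, -7, 5) → min -7
(6, -2, -7, 5, 10) → min -7
(-2, -7, 5, 10, 4) → min -7
(-7, 5, 10, 4, 8) → min -7
(5, 10, 4, 8, 10) → min 4
(10, 4, 8, 10, 7) → min 4
(4, 8, 10, 7, 9) → min 4

-3, -7, -7, -7, -7, -7, 4, 4, 4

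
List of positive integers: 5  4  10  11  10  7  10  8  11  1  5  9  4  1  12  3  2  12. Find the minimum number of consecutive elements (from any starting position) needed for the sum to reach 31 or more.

add 5: running sum 5 < 31
add 4: running sum 9 < 31
add 10: running sum 19 < 31
add 11: running sum 30 < 31
add 10: shortest ending here [10, 11, 10] sum 31, len 3
add 7: shortest ending here [10, 11, 10, 7] sum 38, len 4
add 10: shortest ending here [11, 10, 7, 10] sum 38, len 4
add 8: shortest ending here [10, 7, 10, 8] sum 35, len 4
add 11: shortest ending here [7, 10, 8, 11] sum 36, len 4
add 1: shortest ending here [7, 10, 8, 11, 1] sum 37, len 5
add 5: shortest ending here [10, 8, 11, 1, 5] sum 35, len 5
add 9: shortest ending here [8, 11, 1, 5, 9] sum 34, len 5
add 4: shortest ending here [8, 11, 1, 5, 9, 4] sum 38, len 6
add 1: shortest ending here [11, 1, 5, 9, 4, 1] sum 31, len 6
add 12: shortest ending here [5, 9, 4, 1, 12] sum 31, len 5
add 3: shortest ending here [5, 9, 4, 1, 12, 3] sum 34, len 6
add 2: shortest ending here [9, 4, 1, 12, 3, 2] sum 31, len 6
add 12: shortest ending here [4, 1, 12, 3, 2, 12] sum 34, len 6
Shortest qualifying length: 3.

3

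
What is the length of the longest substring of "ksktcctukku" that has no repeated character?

add k: [k] len 1
add s: [k, s] len 2
add k (repeat k, move left end past it): [s, k] len 2
add t: [s, k, t] len 3
add c: [s, k, t, c] len 4
add c (repeat c, move left end past it): [c] len 1
add t: [c, t] len 2
add u: [c, t, u] len 3
add k: [c, t, u, k] len 4
add k (repeat k, move left end past it): [k] len 1
add u: [k, u] len 2
Longest all-distinct length: 4.

4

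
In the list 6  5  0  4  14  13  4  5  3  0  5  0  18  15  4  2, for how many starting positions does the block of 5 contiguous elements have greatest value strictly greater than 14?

(6, 5, 0, 4, 14) → max 14
(5, 0, 4, 14, 13) → max 14
(0, 4, 14, 13, 4) → max 14
(4, 14, 13, 4, 5) → max 14
(14, 13, 4, 5, 3) → max 14
(13, 4, 5, 3, 0) → max 13
(4, 5, 3, 0, 5) → max 5
(5, 3, 0, 5, 0) → max 5
(3, 0, 5, 0, 18) → max 18  > 14 ✓
(0, 5, 0, 18, 15) → max 18  > 14 ✓
(5, 0, 18, 15, 4) → max 18  > 14 ✓
(0, 18, 15, 4, 2) → max 18  > 14 ✓
4 windows satisfy the condition.

4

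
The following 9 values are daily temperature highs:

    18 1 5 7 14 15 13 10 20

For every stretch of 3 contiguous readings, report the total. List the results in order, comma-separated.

[18, 1, 5] → sum 24
[1, 5, 7] → sum 13
[5, 7, 14] → sum 26
[7, 14, 15] → sum 36
[14, 15, 13] → sum 42
[15, 13, 10] → sum 38
[13, 10, 20] → sum 43

24, 13, 26, 36, 42, 38, 43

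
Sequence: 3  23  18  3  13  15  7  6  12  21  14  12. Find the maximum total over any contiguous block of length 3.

Each size-3 window and its sum:
(3, 23, 18) → sum 44
(23, 18, 3) → sum 44
(18, 3, 13) → sum 34
(3, 13, 15) → sum 31
(13, 15, 7) → sum 35
(15, 7, 6) → sum 28
(7, 6, 12) → sum 25
(6, 12, 21) → sum 39
(12, 21, 14) → sum 47
(21, 14, 12) → sum 47
Maximum of these is 47.

47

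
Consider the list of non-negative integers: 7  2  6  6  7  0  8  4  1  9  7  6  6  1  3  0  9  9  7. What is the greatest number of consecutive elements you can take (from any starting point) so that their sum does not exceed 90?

add 7: [7] sum 7, len 1
add 2: [7, 2] sum 9, len 2
add 6: [7, 2, 6] sum 15, len 3
add 6: [7, 2, 6, 6] sum 21, len 4
add 7: [7, 2, 6, 6, 7] sum 28, len 5
add 0: [7, 2, 6, 6, 7, 0] sum 28, len 6
add 8: [7, 2, 6, 6, 7, 0, 8] sum 36, len 7
add 4: [7, 2, 6, 6, 7, 0, 8, 4] sum 40, len 8
add 1: [7, 2, 6, 6, 7, 0, 8, 4, 1] sum 41, len 9
add 9: [7, 2, 6, 6, 7, 0, 8, 4, 1, 9] sum 50, len 10
add 7: [7, 2, 6, 6, 7, 0, 8, 4, 1, 9, 7] sum 57, len 11
add 6: [7, 2, 6, 6, 7, 0, 8, 4, 1, 9, 7, 6] sum 63, len 12
add 6: [7, 2, 6, 6, 7, 0, 8, 4, 1, 9, 7, 6, 6] sum 69, len 13
add 1: [7, 2, 6, 6, 7, 0, 8, 4, 1, 9, 7, 6, 6, 1] sum 70, len 14
add 3: [7, 2, 6, 6, 7, 0, 8, 4, 1, 9, 7, 6, 6, 1, 3] sum 73, len 15
add 0: [7, 2, 6, 6, 7, 0, 8, 4, 1, 9, 7, 6, 6, 1, 3, 0] sum 73, len 16
add 9: [7, 2, 6, 6, 7, 0, 8, 4, 1, 9, 7, 6, 6, 1, 3, 0, 9] sum 82, len 17
add 9: [2, 6, 6, 7, 0, 8, 4, 1, 9, 7, 6, 6, 1, 3, 0, 9, 9] sum 84, len 17
add 7: [6, 6, 7, 0, 8, 4, 1, 9, 7, 6, 6, 1, 3, 0, 9, 9, 7] sum 89, len 17
Longest length seen: 17.

17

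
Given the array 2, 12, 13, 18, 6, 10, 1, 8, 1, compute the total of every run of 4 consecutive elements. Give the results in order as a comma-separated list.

2 12 13 18 → sum 45
12 13 18 6 → sum 49
13 18 6 10 → sum 47
18 6 10 1 → sum 35
6 10 1 8 → sum 25
10 1 8 1 → sum 20

45, 49, 47, 35, 25, 20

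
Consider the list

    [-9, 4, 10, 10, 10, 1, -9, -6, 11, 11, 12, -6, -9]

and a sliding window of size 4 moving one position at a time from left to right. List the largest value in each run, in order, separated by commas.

-9 4 10 10 → max 10
4 10 10 10 → max 10
10 10 10 1 → max 10
10 10 1 -9 → max 10
10 1 -9 -6 → max 10
1 -9 -6 11 → max 11
-9 -6 11 11 → max 11
-6 11 11 12 → max 12
11 11 12 -6 → max 12
11 12 -6 -9 → max 12

10, 10, 10, 10, 10, 11, 11, 12, 12, 12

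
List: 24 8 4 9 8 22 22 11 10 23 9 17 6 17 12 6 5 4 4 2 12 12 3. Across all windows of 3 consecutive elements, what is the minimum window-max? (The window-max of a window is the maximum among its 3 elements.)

4

24 8 4 → max 24
8 4 9 → max 9
4 9 8 → max 9
9 8 22 → max 22
8 22 22 → max 22
22 22 11 → max 22
22 11 10 → max 22
11 10 23 → max 23
10 23 9 → max 23
23 9 17 → max 23
9 17 6 → max 17
17 6 17 → max 17
6 17 12 → max 17
17 12 6 → max 17
12 6 5 → max 12
6 5 4 → max 6
5 4 4 → max 5
4 4 2 → max 4
4 2 12 → max 12
2 12 12 → max 12
12 12 3 → max 12
Minimum of these is 4.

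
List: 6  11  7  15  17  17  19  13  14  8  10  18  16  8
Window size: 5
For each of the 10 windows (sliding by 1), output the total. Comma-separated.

[6, 11, 7, 15, 17] → sum 56
[11, 7, 15, 17, 17] → sum 67
[7, 15, 17, 17, 19] → sum 75
[15, 17, 17, 19, 13] → sum 81
[17, 17, 19, 13, 14] → sum 80
[17, 19, 13, 14, 8] → sum 71
[19, 13, 14, 8, 10] → sum 64
[13, 14, 8, 10, 18] → sum 63
[14, 8, 10, 18, 16] → sum 66
[8, 10, 18, 16, 8] → sum 60

56, 67, 75, 81, 80, 71, 64, 63, 66, 60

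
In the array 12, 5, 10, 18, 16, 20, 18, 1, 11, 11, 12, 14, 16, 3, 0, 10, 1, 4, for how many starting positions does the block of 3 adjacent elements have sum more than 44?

2

12 5 10 → sum 27
5 10 18 → sum 33
10 18 16 → sum 44
18 16 20 → sum 54  > 44 ✓
16 20 18 → sum 54  > 44 ✓
20 18 1 → sum 39
18 1 11 → sum 30
1 11 11 → sum 23
11 11 12 → sum 34
11 12 14 → sum 37
12 14 16 → sum 42
14 16 3 → sum 33
16 3 0 → sum 19
3 0 10 → sum 13
0 10 1 → sum 11
10 1 4 → sum 15
2 windows satisfy the condition.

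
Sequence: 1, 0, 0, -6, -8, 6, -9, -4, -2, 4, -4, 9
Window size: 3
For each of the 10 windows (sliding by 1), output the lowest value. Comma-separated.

Sliding a size-3 window across the 12 values:
(1, 0, 0) → min 0
(0, 0, -6) → min -6
(0, -6, -8) → min -8
(-6, -8, 6) → min -8
(-8, 6, -9) → min -9
(6, -9, -4) → min -9
(-9, -4, -2) → min -9
(-4, -2, 4) → min -4
(-2, 4, -4) → min -4
(4, -4, 9) → min -4

0, -6, -8, -8, -9, -9, -9, -4, -4, -4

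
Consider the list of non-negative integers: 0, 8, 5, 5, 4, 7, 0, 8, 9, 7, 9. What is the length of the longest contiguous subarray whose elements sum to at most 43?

Extend to the right; shrink from the left whenever the sum exceeds 43:
[0] sum 0 len 1
[0, 8] sum 8 len 2
[0, 8, 5] sum 13 len 3
[0, 8, 5, 5] sum 18 len 4
[0, 8, 5, 5, 4] sum 22 len 5
[0, 8, 5, 5, 4, 7] sum 29 len 6
[0, 8, 5, 5, 4, 7, 0] sum 29 len 7
[0, 8, 5, 5, 4, 7, 0, 8] sum 37 len 8
[5, 5, 4, 7, 0, 8, 9] sum 38 len 7
[5, 4, 7, 0, 8, 9, 7] sum 40 len 7
[7, 0, 8, 9, 7, 9] sum 40 len 6
Longest length seen: 8.

8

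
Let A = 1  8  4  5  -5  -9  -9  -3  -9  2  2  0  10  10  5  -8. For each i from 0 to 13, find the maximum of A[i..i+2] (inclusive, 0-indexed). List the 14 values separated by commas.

(1, 8, 4) → max 8
(8, 4, 5) → max 8
(4, 5, -5) → max 5
(5, -5, -9) → max 5
(-5, -9, -9) → max -5
(-9, -9, -3) → max -3
(-9, -3, -9) → max -3
(-3, -9, 2) → max 2
(-9, 2, 2) → max 2
(2, 2, 0) → max 2
(2, 0, 10) → max 10
(0, 10, 10) → max 10
(10, 10, 5) → max 10
(10, 5, -8) → max 10

8, 8, 5, 5, -5, -3, -3, 2, 2, 2, 10, 10, 10, 10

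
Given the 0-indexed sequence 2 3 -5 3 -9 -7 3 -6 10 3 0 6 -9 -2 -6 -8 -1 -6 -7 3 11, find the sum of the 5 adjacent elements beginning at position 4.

Elements at indices 4..8: -9, -7, 3, -6, 10
sum(-9, -7, 3, -6, 10) = -9

-9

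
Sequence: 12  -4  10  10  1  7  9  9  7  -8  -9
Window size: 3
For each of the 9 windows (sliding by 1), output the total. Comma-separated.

18, 16, 21, 18, 17, 25, 25, 8, -10

(12, -4, 10) → sum 18
(-4, 10, 10) → sum 16
(10, 10, 1) → sum 21
(10, 1, 7) → sum 18
(1, 7, 9) → sum 17
(7, 9, 9) → sum 25
(9, 9, 7) → sum 25
(9, 7, -8) → sum 8
(7, -8, -9) → sum -10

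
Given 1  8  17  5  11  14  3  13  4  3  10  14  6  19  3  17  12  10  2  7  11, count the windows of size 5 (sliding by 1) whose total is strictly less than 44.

[1, 8, 17, 5, 11] → sum 42  < 44 ✓
[8, 17, 5, 11, 14] → sum 55
[17, 5, 11, 14, 3] → sum 50
[5, 11, 14, 3, 13] → sum 46
[11, 14, 3, 13, 4] → sum 45
[14, 3, 13, 4, 3] → sum 37  < 44 ✓
[3, 13, 4, 3, 10] → sum 33  < 44 ✓
[13, 4, 3, 10, 14] → sum 44
[4, 3, 10, 14, 6] → sum 37  < 44 ✓
[3, 10, 14, 6, 19] → sum 52
[10, 14, 6, 19, 3] → sum 52
[14, 6, 19, 3, 17] → sum 59
[6, 19, 3, 17, 12] → sum 57
[19, 3, 17, 12, 10] → sum 61
[3, 17, 12, 10, 2] → sum 44
[17, 12, 10, 2, 7] → sum 48
[12, 10, 2, 7, 11] → sum 42  < 44 ✓
5 windows satisfy the condition.

5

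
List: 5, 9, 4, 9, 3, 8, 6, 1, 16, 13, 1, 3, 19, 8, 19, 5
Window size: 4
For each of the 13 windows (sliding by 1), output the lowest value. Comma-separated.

4, 3, 3, 3, 1, 1, 1, 1, 1, 1, 1, 3, 5

5 9 4 9 → min 4
9 4 9 3 → min 3
4 9 3 8 → min 3
9 3 8 6 → min 3
3 8 6 1 → min 1
8 6 1 16 → min 1
6 1 16 13 → min 1
1 16 13 1 → min 1
16 13 1 3 → min 1
13 1 3 19 → min 1
1 3 19 8 → min 1
3 19 8 19 → min 3
19 8 19 5 → min 5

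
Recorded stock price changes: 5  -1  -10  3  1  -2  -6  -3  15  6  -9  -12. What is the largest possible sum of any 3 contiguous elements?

Each size-3 window and its sum:
5 -1 -10 → sum -6
-1 -10 3 → sum -8
-10 3 1 → sum -6
3 1 -2 → sum 2
1 -2 -6 → sum -7
-2 -6 -3 → sum -11
-6 -3 15 → sum 6
-3 15 6 → sum 18
15 6 -9 → sum 12
6 -9 -12 → sum -15
Largest of these is 18.

18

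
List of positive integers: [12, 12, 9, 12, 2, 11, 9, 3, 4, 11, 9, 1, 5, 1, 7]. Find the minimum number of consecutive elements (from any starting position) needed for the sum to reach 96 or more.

add 12: running sum 12 < 96
add 12: running sum 24 < 96
add 9: running sum 33 < 96
add 12: running sum 45 < 96
add 2: running sum 47 < 96
add 11: running sum 58 < 96
add 9: running sum 67 < 96
add 3: running sum 70 < 96
add 4: running sum 74 < 96
add 11: running sum 85 < 96
add 9: running sum 94 < 96
add 1: running sum 95 < 96
add 5: shortest ending here [12, 12, 9, 12, 2, 11, 9, 3, 4, 11, 9, 1, 5] sum 100, len 13
add 1: shortest ending here [12, 12, 9, 12, 2, 11, 9, 3, 4, 11, 9, 1, 5, 1] sum 101, len 14
add 7: shortest ending here [12, 9, 12, 2, 11, 9, 3, 4, 11, 9, 1, 5, 1, 7] sum 96, len 14
Shortest qualifying length: 13.

13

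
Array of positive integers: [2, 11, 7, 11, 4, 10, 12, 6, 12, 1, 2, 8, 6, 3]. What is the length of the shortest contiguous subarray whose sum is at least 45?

add 2: running sum 2 < 45
add 11: running sum 13 < 45
add 7: running sum 20 < 45
add 11: running sum 31 < 45
add 4: running sum 35 < 45
end 5: [2, 11, 7, 11, 4, 10] sum 45, len 6
end 6: [11, 7, 11, 4, 10, 12] sum 55, len 6
end 7: [7, 11, 4, 10, 12, 6] sum 50, len 6
end 8: [11, 4, 10, 12, 6, 12] sum 55, len 6
end 9: [4, 10, 12, 6, 12, 1] sum 45, len 6
end 10: [4, 10, 12, 6, 12, 1, 2] sum 47, len 7
end 11: [10, 12, 6, 12, 1, 2, 8] sum 51, len 7
end 12: [12, 6, 12, 1, 2, 8, 6] sum 47, len 7
end 13: [12, 6, 12, 1, 2, 8, 6, 3] sum 50, len 8
Shortest qualifying length: 6.

6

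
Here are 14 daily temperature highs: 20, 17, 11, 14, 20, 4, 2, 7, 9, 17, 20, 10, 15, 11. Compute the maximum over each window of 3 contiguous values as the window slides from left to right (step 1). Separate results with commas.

20, 17, 20, 20, 20, 7, 9, 17, 20, 20, 20, 15

[20, 17, 11] → max 20
[17, 11, 14] → max 17
[11, 14, 20] → max 20
[14, 20, 4] → max 20
[20, 4, 2] → max 20
[4, 2, 7] → max 7
[2, 7, 9] → max 9
[7, 9, 17] → max 17
[9, 17, 20] → max 20
[17, 20, 10] → max 20
[20, 10, 15] → max 20
[10, 15, 11] → max 15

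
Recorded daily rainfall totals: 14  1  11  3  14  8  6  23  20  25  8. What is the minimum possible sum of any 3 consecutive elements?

15

[14, 1, 11] → sum 26
[1, 11, 3] → sum 15
[11, 3, 14] → sum 28
[3, 14, 8] → sum 25
[14, 8, 6] → sum 28
[8, 6, 23] → sum 37
[6, 23, 20] → sum 49
[23, 20, 25] → sum 68
[20, 25, 8] → sum 53
Minimum of these is 15.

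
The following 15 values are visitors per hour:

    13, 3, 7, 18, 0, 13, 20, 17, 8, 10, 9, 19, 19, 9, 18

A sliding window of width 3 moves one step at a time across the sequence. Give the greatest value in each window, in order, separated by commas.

13 3 7 → max 13
3 7 18 → max 18
7 18 0 → max 18
18 0 13 → max 18
0 13 20 → max 20
13 20 17 → max 20
20 17 8 → max 20
17 8 10 → max 17
8 10 9 → max 10
10 9 19 → max 19
9 19 19 → max 19
19 19 9 → max 19
19 9 18 → max 19

13, 18, 18, 18, 20, 20, 20, 17, 10, 19, 19, 19, 19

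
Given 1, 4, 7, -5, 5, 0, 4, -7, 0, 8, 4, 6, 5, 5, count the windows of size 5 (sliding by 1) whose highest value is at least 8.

1 4 7 -5 5 → max 7
4 7 -5 5 0 → max 7
7 -5 5 0 4 → max 7
-5 5 0 4 -7 → max 5
5 0 4 -7 0 → max 5
0 4 -7 0 8 → max 8  ≥ 8 ✓
4 -7 0 8 4 → max 8  ≥ 8 ✓
-7 0 8 4 6 → max 8  ≥ 8 ✓
0 8 4 6 5 → max 8  ≥ 8 ✓
8 4 6 5 5 → max 8  ≥ 8 ✓
5 windows satisfy the condition.

5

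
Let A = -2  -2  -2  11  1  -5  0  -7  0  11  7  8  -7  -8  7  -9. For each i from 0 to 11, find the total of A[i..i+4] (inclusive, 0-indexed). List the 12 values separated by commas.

6, 3, 5, 0, -11, -1, 11, 19, 19, 11, 7, -9

[-2, -2, -2, 11, 1] → sum 6
[-2, -2, 11, 1, -5] → sum 3
[-2, 11, 1, -5, 0] → sum 5
[11, 1, -5, 0, -7] → sum 0
[1, -5, 0, -7, 0] → sum -11
[-5, 0, -7, 0, 11] → sum -1
[0, -7, 0, 11, 7] → sum 11
[-7, 0, 11, 7, 8] → sum 19
[0, 11, 7, 8, -7] → sum 19
[11, 7, 8, -7, -8] → sum 11
[7, 8, -7, -8, 7] → sum 7
[8, -7, -8, 7, -9] → sum -9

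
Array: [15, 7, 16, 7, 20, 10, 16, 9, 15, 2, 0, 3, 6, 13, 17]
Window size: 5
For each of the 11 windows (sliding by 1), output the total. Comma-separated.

65, 60, 69, 62, 70, 52, 42, 29, 26, 24, 39

15 7 16 7 20 → sum 65
7 16 7 20 10 → sum 60
16 7 20 10 16 → sum 69
7 20 10 16 9 → sum 62
20 10 16 9 15 → sum 70
10 16 9 15 2 → sum 52
16 9 15 2 0 → sum 42
9 15 2 0 3 → sum 29
15 2 0 3 6 → sum 26
2 0 3 6 13 → sum 24
0 3 6 13 17 → sum 39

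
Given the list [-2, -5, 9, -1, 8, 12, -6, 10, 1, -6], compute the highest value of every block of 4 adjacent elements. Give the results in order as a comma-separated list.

-2 -5 9 -1 → max 9
-5 9 -1 8 → max 9
9 -1 8 12 → max 12
-1 8 12 -6 → max 12
8 12 -6 10 → max 12
12 -6 10 1 → max 12
-6 10 1 -6 → max 10

9, 9, 12, 12, 12, 12, 10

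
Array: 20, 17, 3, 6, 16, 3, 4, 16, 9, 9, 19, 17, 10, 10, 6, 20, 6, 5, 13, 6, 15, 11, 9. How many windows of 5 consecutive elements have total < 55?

12

[20, 17, 3, 6, 16] → sum 62
[17, 3, 6, 16, 3] → sum 45  < 55 ✓
[3, 6, 16, 3, 4] → sum 32  < 55 ✓
[6, 16, 3, 4, 16] → sum 45  < 55 ✓
[16, 3, 4, 16, 9] → sum 48  < 55 ✓
[3, 4, 16, 9, 9] → sum 41  < 55 ✓
[4, 16, 9, 9, 19] → sum 57
[16, 9, 9, 19, 17] → sum 70
[9, 9, 19, 17, 10] → sum 64
[9, 19, 17, 10, 10] → sum 65
[19, 17, 10, 10, 6] → sum 62
[17, 10, 10, 6, 20] → sum 63
[10, 10, 6, 20, 6] → sum 52  < 55 ✓
[10, 6, 20, 6, 5] → sum 47  < 55 ✓
[6, 20, 6, 5, 13] → sum 50  < 55 ✓
[20, 6, 5, 13, 6] → sum 50  < 55 ✓
[6, 5, 13, 6, 15] → sum 45  < 55 ✓
[5, 13, 6, 15, 11] → sum 50  < 55 ✓
[13, 6, 15, 11, 9] → sum 54  < 55 ✓
12 windows satisfy the condition.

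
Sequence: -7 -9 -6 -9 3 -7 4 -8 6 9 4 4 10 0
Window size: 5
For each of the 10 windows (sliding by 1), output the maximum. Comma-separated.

3, 3, 4, 4, 6, 9, 9, 9, 10, 10

[-7, -9, -6, -9, 3] → max 3
[-9, -6, -9, 3, -7] → max 3
[-6, -9, 3, -7, 4] → max 4
[-9, 3, -7, 4, -8] → max 4
[3, -7, 4, -8, 6] → max 6
[-7, 4, -8, 6, 9] → max 9
[4, -8, 6, 9, 4] → max 9
[-8, 6, 9, 4, 4] → max 9
[6, 9, 4, 4, 10] → max 10
[9, 4, 4, 10, 0] → max 10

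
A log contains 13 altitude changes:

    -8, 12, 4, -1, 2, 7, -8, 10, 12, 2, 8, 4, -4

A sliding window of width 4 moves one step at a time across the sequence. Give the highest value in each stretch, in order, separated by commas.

(-8, 12, 4, -1) → max 12
(12, 4, -1, 2) → max 12
(4, -1, 2, 7) → max 7
(-1, 2, 7, -8) → max 7
(2, 7, -8, 10) → max 10
(7, -8, 10, 12) → max 12
(-8, 10, 12, 2) → max 12
(10, 12, 2, 8) → max 12
(12, 2, 8, 4) → max 12
(2, 8, 4, -4) → max 8

12, 12, 7, 7, 10, 12, 12, 12, 12, 8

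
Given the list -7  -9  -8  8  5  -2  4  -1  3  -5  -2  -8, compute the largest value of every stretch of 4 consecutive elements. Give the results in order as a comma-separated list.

8, 8, 8, 8, 5, 4, 4, 3, 3

(-7, -9, -8, 8) → max 8
(-9, -8, 8, 5) → max 8
(-8, 8, 5, -2) → max 8
(8, 5, -2, 4) → max 8
(5, -2, 4, -1) → max 5
(-2, 4, -1, 3) → max 4
(4, -1, 3, -5) → max 4
(-1, 3, -5, -2) → max 3
(3, -5, -2, -8) → max 3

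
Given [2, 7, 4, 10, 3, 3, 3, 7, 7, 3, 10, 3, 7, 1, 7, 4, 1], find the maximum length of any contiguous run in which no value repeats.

5

[2] len 1
[2, 7] len 2
[2, 7, 4] len 3
[2, 7, 4, 10] len 4
[2, 7, 4, 10, 3] len 5
[3] len 1
[3] len 1
[3, 7] len 2
[7] len 1
[7, 3] len 2
[7, 3, 10] len 3
[10, 3] len 2
[10, 3, 7] len 3
[10, 3, 7, 1] len 4
[1, 7] len 2
[1, 7, 4] len 3
[7, 4, 1] len 3
Longest all-distinct length: 5.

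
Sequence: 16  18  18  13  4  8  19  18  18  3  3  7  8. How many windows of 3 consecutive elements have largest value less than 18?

[16, 18, 18] → max 18
[18, 18, 13] → max 18
[18, 13, 4] → max 18
[13, 4, 8] → max 13  < 18 ✓
[4, 8, 19] → max 19
[8, 19, 18] → max 19
[19, 18, 18] → max 19
[18, 18, 3] → max 18
[18, 3, 3] → max 18
[3, 3, 7] → max 7  < 18 ✓
[3, 7, 8] → max 8  < 18 ✓
3 windows satisfy the condition.

3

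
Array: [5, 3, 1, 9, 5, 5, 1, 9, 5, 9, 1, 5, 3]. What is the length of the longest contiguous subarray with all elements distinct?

add 5: [5] len 1
add 3: [5, 3] len 2
add 1: [5, 3, 1] len 3
add 9: [5, 3, 1, 9] len 4
add 5 (repeat 5, move left end past it): [3, 1, 9, 5] len 4
add 5 (repeat 5, move left end past it): [5] len 1
add 1: [5, 1] len 2
add 9: [5, 1, 9] len 3
add 5 (repeat 5, move left end past it): [1, 9, 5] len 3
add 9 (repeat 9, move left end past it): [5, 9] len 2
add 1: [5, 9, 1] len 3
add 5 (repeat 5, move left end past it): [9, 1, 5] len 3
add 3: [9, 1, 5, 3] len 4
Longest all-distinct length: 4.

4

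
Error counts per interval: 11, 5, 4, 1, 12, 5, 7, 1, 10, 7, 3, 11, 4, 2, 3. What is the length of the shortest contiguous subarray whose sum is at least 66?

11

add 11: running sum 11 < 66
add 5: running sum 16 < 66
add 4: running sum 20 < 66
add 1: running sum 21 < 66
add 12: running sum 33 < 66
add 5: running sum 38 < 66
add 7: running sum 45 < 66
add 1: running sum 46 < 66
add 10: running sum 56 < 66
add 7: running sum 63 < 66
end 10: [11, 5, 4, 1, 12, 5, 7, 1, 10, 7, 3] sum 66, len 11
end 11: [5, 4, 1, 12, 5, 7, 1, 10, 7, 3, 11] sum 66, len 11
end 12: [5, 4, 1, 12, 5, 7, 1, 10, 7, 3, 11, 4] sum 70, len 12
end 13: [4, 1, 12, 5, 7, 1, 10, 7, 3, 11, 4, 2] sum 67, len 12
end 14: [1, 12, 5, 7, 1, 10, 7, 3, 11, 4, 2, 3] sum 66, len 12
Shortest qualifying length: 11.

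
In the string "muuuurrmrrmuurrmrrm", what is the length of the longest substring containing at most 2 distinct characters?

6

add m: window [m] (1 distinct), len 1
add u: window [m, u] (2 distinct), len 2
add u: window [m, u, u] (2 distinct), len 3
add u: window [m, u, u, u] (2 distinct), len 4
add u: window [m, u, u, u, u] (2 distinct), len 5
add r: window [u, u, u, u, r] (2 distinct), len 5
add r: window [u, u, u, u, r, r] (2 distinct), len 6
add m: window [r, r, m] (2 distinct), len 3
add r: window [r, r, m, r] (2 distinct), len 4
add r: window [r, r, m, r, r] (2 distinct), len 5
add m: window [r, r, m, r, r, m] (2 distinct), len 6
add u: window [m, u] (2 distinct), len 2
add u: window [m, u, u] (2 distinct), len 3
add r: window [u, u, r] (2 distinct), len 3
add r: window [u, u, r, r] (2 distinct), len 4
add m: window [r, r, m] (2 distinct), len 3
add r: window [r, r, m, r] (2 distinct), len 4
add r: window [r, r, m, r, r] (2 distinct), len 5
add m: window [r, r, m, r, r, m] (2 distinct), len 6
Longest length with ≤2 distinct: 6.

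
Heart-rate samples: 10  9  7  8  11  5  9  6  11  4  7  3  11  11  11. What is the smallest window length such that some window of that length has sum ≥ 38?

add 10: running sum 10 < 38
add 9: running sum 19 < 38
add 7: running sum 26 < 38
add 8: running sum 34 < 38
end 4: [10, 9, 7, 8, 11] sum 45, len 5
end 5: [9, 7, 8, 11, 5] sum 40, len 5
end 6: [7, 8, 11, 5, 9] sum 40, len 5
end 7: [8, 11, 5, 9, 6] sum 39, len 5
end 8: [11, 5, 9, 6, 11] sum 42, len 5
end 9: [11, 5, 9, 6, 11, 4] sum 46, len 6
end 10: [5, 9, 6, 11, 4, 7] sum 42, len 6
end 11: [9, 6, 11, 4, 7, 3] sum 40, len 6
end 12: [6, 11, 4, 7, 3, 11] sum 42, len 6
end 13: [11, 4, 7, 3, 11, 11] sum 47, len 6
end 14: [7, 3, 11, 11, 11] sum 43, len 5
Shortest qualifying length: 5.

5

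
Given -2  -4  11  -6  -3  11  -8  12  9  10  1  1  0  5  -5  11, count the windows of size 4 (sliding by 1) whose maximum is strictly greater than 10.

9

[-2, -4, 11, -6] → max 11  > 10 ✓
[-4, 11, -6, -3] → max 11  > 10 ✓
[11, -6, -3, 11] → max 11  > 10 ✓
[-6, -3, 11, -8] → max 11  > 10 ✓
[-3, 11, -8, 12] → max 12  > 10 ✓
[11, -8, 12, 9] → max 12  > 10 ✓
[-8, 12, 9, 10] → max 12  > 10 ✓
[12, 9, 10, 1] → max 12  > 10 ✓
[9, 10, 1, 1] → max 10
[10, 1, 1, 0] → max 10
[1, 1, 0, 5] → max 5
[1, 0, 5, -5] → max 5
[0, 5, -5, 11] → max 11  > 10 ✓
9 windows satisfy the condition.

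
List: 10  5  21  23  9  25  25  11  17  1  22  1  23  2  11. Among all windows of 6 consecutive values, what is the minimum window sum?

[10, 5, 21, 23, 9, 25] → sum 93
[5, 21, 23, 9, 25, 25] → sum 108
[21, 23, 9, 25, 25, 11] → sum 114
[23, 9, 25, 25, 11, 17] → sum 110
[9, 25, 25, 11, 17, 1] → sum 88
[25, 25, 11, 17, 1, 22] → sum 101
[25, 11, 17, 1, 22, 1] → sum 77
[11, 17, 1, 22, 1, 23] → sum 75
[17, 1, 22, 1, 23, 2] → sum 66
[1, 22, 1, 23, 2, 11] → sum 60
Minimum of these is 60.

60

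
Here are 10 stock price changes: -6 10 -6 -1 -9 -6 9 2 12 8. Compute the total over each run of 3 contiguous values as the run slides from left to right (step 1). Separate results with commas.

-6 10 -6 → sum -2
10 -6 -1 → sum 3
-6 -1 -9 → sum -16
-1 -9 -6 → sum -16
-9 -6 9 → sum -6
-6 9 2 → sum 5
9 2 12 → sum 23
2 12 8 → sum 22

-2, 3, -16, -16, -6, 5, 23, 22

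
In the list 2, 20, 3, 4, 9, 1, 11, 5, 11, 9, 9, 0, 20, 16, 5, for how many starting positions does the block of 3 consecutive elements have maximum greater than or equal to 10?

(2, 20, 3) → max 20  ≥ 10 ✓
(20, 3, 4) → max 20  ≥ 10 ✓
(3, 4, 9) → max 9
(4, 9, 1) → max 9
(9, 1, 11) → max 11  ≥ 10 ✓
(1, 11, 5) → max 11  ≥ 10 ✓
(11, 5, 11) → max 11  ≥ 10 ✓
(5, 11, 9) → max 11  ≥ 10 ✓
(11, 9, 9) → max 11  ≥ 10 ✓
(9, 9, 0) → max 9
(9, 0, 20) → max 20  ≥ 10 ✓
(0, 20, 16) → max 20  ≥ 10 ✓
(20, 16, 5) → max 20  ≥ 10 ✓
10 windows satisfy the condition.

10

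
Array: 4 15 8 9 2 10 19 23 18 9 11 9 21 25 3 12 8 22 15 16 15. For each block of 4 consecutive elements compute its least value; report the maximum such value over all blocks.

15

4 15 8 9 → min 4
15 8 9 2 → min 2
8 9 2 10 → min 2
9 2 10 19 → min 2
2 10 19 23 → min 2
10 19 23 18 → min 10
19 23 18 9 → min 9
23 18 9 11 → min 9
18 9 11 9 → min 9
9 11 9 21 → min 9
11 9 21 25 → min 9
9 21 25 3 → min 3
21 25 3 12 → min 3
25 3 12 8 → min 3
3 12 8 22 → min 3
12 8 22 15 → min 8
8 22 15 16 → min 8
22 15 16 15 → min 15
Maximum of these is 15.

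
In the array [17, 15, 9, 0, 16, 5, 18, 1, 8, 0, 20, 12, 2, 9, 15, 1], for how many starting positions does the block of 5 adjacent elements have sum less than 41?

3

17 15 9 0 16 → sum 57
15 9 0 16 5 → sum 45
9 0 16 5 18 → sum 48
0 16 5 18 1 → sum 40  < 41 ✓
16 5 18 1 8 → sum 48
5 18 1 8 0 → sum 32  < 41 ✓
18 1 8 0 20 → sum 47
1 8 0 20 12 → sum 41
8 0 20 12 2 → sum 42
0 20 12 2 9 → sum 43
20 12 2 9 15 → sum 58
12 2 9 15 1 → sum 39  < 41 ✓
3 windows satisfy the condition.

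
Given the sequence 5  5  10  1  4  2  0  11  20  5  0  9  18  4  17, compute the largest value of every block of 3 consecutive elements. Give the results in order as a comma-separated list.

5 5 10 → max 10
5 10 1 → max 10
10 1 4 → max 10
1 4 2 → max 4
4 2 0 → max 4
2 0 11 → max 11
0 11 20 → max 20
11 20 5 → max 20
20 5 0 → max 20
5 0 9 → max 9
0 9 18 → max 18
9 18 4 → max 18
18 4 17 → max 18

10, 10, 10, 4, 4, 11, 20, 20, 20, 9, 18, 18, 18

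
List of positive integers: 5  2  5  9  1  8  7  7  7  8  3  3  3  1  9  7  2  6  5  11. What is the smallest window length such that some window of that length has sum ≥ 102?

add 5: running sum 5 < 102
add 2: running sum 7 < 102
add 5: running sum 12 < 102
add 9: running sum 21 < 102
add 1: running sum 22 < 102
add 8: running sum 30 < 102
add 7: running sum 37 < 102
add 7: running sum 44 < 102
add 7: running sum 51 < 102
add 8: running sum 59 < 102
add 3: running sum 62 < 102
add 3: running sum 65 < 102
add 3: running sum 68 < 102
add 1: running sum 69 < 102
add 9: running sum 78 < 102
add 7: running sum 85 < 102
add 2: running sum 87 < 102
add 6: running sum 93 < 102
add 5: running sum 98 < 102
add 11: shortest ending here [5, 9, 1, 8, 7, 7, 7, 8, 3, 3, 3, 1, 9, 7, 2, 6, 5, 11] sum 102, len 18
Shortest qualifying length: 18.

18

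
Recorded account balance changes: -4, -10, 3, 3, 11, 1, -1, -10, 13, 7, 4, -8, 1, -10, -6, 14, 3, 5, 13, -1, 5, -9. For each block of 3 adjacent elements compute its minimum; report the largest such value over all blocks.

4

(-4, -10, 3) → min -10
(-10, 3, 3) → min -10
(3, 3, 11) → min 3
(3, 11, 1) → min 1
(11, 1, -1) → min -1
(1, -1, -10) → min -10
(-1, -10, 13) → min -10
(-10, 13, 7) → min -10
(13, 7, 4) → min 4
(7, 4, -8) → min -8
(4, -8, 1) → min -8
(-8, 1, -10) → min -10
(1, -10, -6) → min -10
(-10, -6, 14) → min -10
(-6, 14, 3) → min -6
(14, 3, 5) → min 3
(3, 5, 13) → min 3
(5, 13, -1) → min -1
(13, -1, 5) → min -1
(-1, 5, -9) → min -9
Largest of these is 4.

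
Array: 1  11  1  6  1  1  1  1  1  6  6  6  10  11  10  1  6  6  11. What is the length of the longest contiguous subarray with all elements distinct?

[1] len 1
[1, 11] len 2
[11, 1] len 2
[11, 1, 6] len 3
[6, 1] len 2
[1] len 1
[1] len 1
[1] len 1
[1] len 1
[1, 6] len 2
[6] len 1
[6] len 1
[6, 10] len 2
[6, 10, 11] len 3
[11, 10] len 2
[11, 10, 1] len 3
[11, 10, 1, 6] len 4
[6] len 1
[6, 11] len 2
Longest all-distinct length: 4.

4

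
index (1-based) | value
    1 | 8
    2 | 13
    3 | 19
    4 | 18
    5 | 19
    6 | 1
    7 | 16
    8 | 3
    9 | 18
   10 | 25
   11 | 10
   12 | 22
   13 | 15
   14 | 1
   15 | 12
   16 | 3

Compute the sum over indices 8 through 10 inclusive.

46

Elements at indices 8..10: 3, 18, 25
sum(3, 18, 25) = 46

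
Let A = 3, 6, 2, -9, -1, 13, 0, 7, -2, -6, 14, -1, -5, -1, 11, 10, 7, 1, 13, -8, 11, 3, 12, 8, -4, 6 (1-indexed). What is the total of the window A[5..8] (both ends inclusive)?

19

Elements at indices 5..8: -1, 13, 0, 7
sum(-1, 13, 0, 7) = 19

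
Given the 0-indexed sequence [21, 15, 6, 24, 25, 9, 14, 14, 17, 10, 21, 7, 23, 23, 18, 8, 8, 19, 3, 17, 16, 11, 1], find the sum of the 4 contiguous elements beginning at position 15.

Elements at indices 15..18: 8, 8, 19, 3
sum(8, 8, 19, 3) = 38

38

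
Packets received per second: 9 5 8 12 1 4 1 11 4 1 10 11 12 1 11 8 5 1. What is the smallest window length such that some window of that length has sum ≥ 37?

Extend right; whenever the sum reaches 37, record the length and shrink from the left:
add 9: running sum 9 < 37
add 5: running sum 14 < 37
add 8: running sum 22 < 37
add 12: running sum 34 < 37
add 1: running sum 35 < 37
add 4: shortest ending here [9, 5, 8, 12, 1, 4] sum 39, len 6
add 1: shortest ending here [9, 5, 8, 12, 1, 4, 1] sum 40, len 7
add 11: shortest ending here [8, 12, 1, 4, 1, 11] sum 37, len 6
add 4: shortest ending here [8, 12, 1, 4, 1, 11, 4] sum 41, len 7
add 1: shortest ending here [8, 12, 1, 4, 1, 11, 4, 1] sum 42, len 8
add 10: shortest ending here [12, 1, 4, 1, 11, 4, 1, 10] sum 44, len 8
add 11: shortest ending here [11, 4, 1, 10, 11] sum 37, len 5
add 12: shortest ending here [4, 1, 10, 11, 12] sum 38, len 5
add 1: shortest ending here [4, 1, 10, 11, 12, 1] sum 39, len 6
add 11: shortest ending here [10, 11, 12, 1, 11] sum 45, len 5
add 8: shortest ending here [11, 12, 1, 11, 8] sum 43, len 5
add 5: shortest ending here [12, 1, 11, 8, 5] sum 37, len 5
add 1: shortest ending here [12, 1, 11, 8, 5, 1] sum 38, len 6
Shortest qualifying length: 5.

5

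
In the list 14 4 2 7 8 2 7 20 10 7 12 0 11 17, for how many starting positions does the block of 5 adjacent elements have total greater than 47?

[14, 4, 2, 7, 8] → sum 35
[4, 2, 7, 8, 2] → sum 23
[2, 7, 8, 2, 7] → sum 26
[7, 8, 2, 7, 20] → sum 44
[8, 2, 7, 20, 10] → sum 47
[2, 7, 20, 10, 7] → sum 46
[7, 20, 10, 7, 12] → sum 56  > 47 ✓
[20, 10, 7, 12, 0] → sum 49  > 47 ✓
[10, 7, 12, 0, 11] → sum 40
[7, 12, 0, 11, 17] → sum 47
2 windows satisfy the condition.

2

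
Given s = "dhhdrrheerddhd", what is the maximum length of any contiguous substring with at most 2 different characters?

4

[d] 1 distinct, len 1
[d, h] 2 distinct, len 2
[d, h, h] 2 distinct, len 3
[d, h, h, d] 2 distinct, len 4
[d, r] 2 distinct, len 2
[d, r, r] 2 distinct, len 3
[r, r, h] 2 distinct, len 3
[h, e] 2 distinct, len 2
[h, e, e] 2 distinct, len 3
[e, e, r] 2 distinct, len 3
[r, d] 2 distinct, len 2
[r, d, d] 2 distinct, len 3
[d, d, h] 2 distinct, len 3
[d, d, h, d] 2 distinct, len 4
Longest length with ≤2 distinct: 4.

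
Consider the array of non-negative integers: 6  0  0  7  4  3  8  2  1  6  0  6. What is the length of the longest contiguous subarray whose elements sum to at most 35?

add 6: [6] sum 6, len 1
add 0: [6, 0] sum 6, len 2
add 0: [6, 0, 0] sum 6, len 3
add 7: [6, 0, 0, 7] sum 13, len 4
add 4: [6, 0, 0, 7, 4] sum 17, len 5
add 3: [6, 0, 0, 7, 4, 3] sum 20, len 6
add 8: [6, 0, 0, 7, 4, 3, 8] sum 28, len 7
add 2: [6, 0, 0, 7, 4, 3, 8, 2] sum 30, len 8
add 1: [6, 0, 0, 7, 4, 3, 8, 2, 1] sum 31, len 9
add 6: [0, 0, 7, 4, 3, 8, 2, 1, 6] sum 31, len 9
add 0: [0, 0, 7, 4, 3, 8, 2, 1, 6, 0] sum 31, len 10
add 6: [4, 3, 8, 2, 1, 6, 0, 6] sum 30, len 8
Longest length seen: 10.

10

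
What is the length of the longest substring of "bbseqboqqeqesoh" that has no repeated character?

add b: [b] len 1
add b (repeat b, move left end past it): [b] len 1
add s: [b, s] len 2
add e: [b, s, e] len 3
add q: [b, s, e, q] len 4
add b (repeat b, move left end past it): [s, e, q, b] len 4
add o: [s, e, q, b, o] len 5
add q (repeat q, move left end past it): [b, o, q] len 3
add q (repeat q, move left end past it): [q] len 1
add e: [q, e] len 2
add q (repeat q, move left end past it): [e, q] len 2
add e (repeat e, move left end past it): [q, e] len 2
add s: [q, e, s] len 3
add o: [q, e, s, o] len 4
add h: [q, e, s, o, h] len 5
Longest all-distinct length: 5.

5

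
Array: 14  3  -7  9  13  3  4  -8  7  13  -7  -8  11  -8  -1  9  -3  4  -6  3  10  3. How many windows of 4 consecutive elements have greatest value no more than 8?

14 3 -7 9 → max 14
3 -7 9 13 → max 13
-7 9 13 3 → max 13
9 13 3 4 → max 13
13 3 4 -8 → max 13
3 4 -8 7 → max 7  ≤ 8 ✓
4 -8 7 13 → max 13
-8 7 13 -7 → max 13
7 13 -7 -8 → max 13
13 -7 -8 11 → max 13
-7 -8 11 -8 → max 11
-8 11 -8 -1 → max 11
11 -8 -1 9 → max 11
-8 -1 9 -3 → max 9
-1 9 -3 4 → max 9
9 -3 4 -6 → max 9
-3 4 -6 3 → max 4  ≤ 8 ✓
4 -6 3 10 → max 10
-6 3 10 3 → max 10
2 windows satisfy the condition.

2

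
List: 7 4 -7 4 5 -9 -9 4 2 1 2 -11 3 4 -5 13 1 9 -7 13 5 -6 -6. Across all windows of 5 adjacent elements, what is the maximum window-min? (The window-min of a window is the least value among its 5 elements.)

Each size-5 window and its min:
[7, 4, -7, 4, 5] → min -7
[4, -7, 4, 5, -9] → min -9
[-7, 4, 5, -9, -9] → min -9
[4, 5, -9, -9, 4] → min -9
[5, -9, -9, 4, 2] → min -9
[-9, -9, 4, 2, 1] → min -9
[-9, 4, 2, 1, 2] → min -9
[4, 2, 1, 2, -11] → min -11
[2, 1, 2, -11, 3] → min -11
[1, 2, -11, 3, 4] → min -11
[2, -11, 3, 4, -5] → min -11
[-11, 3, 4, -5, 13] → min -11
[3, 4, -5, 13, 1] → min -5
[4, -5, 13, 1, 9] → min -5
[-5, 13, 1, 9, -7] → min -7
[13, 1, 9, -7, 13] → min -7
[1, 9, -7, 13, 5] → min -7
[9, -7, 13, 5, -6] → min -7
[-7, 13, 5, -6, -6] → min -7
Maximum of these is -5.

-5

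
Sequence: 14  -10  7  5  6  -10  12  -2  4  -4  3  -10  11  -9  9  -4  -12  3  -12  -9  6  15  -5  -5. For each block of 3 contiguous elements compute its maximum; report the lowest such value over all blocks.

(14, -10, 7) → max 14
(-10, 7, 5) → max 7
(7, 5, 6) → max 7
(5, 6, -10) → max 6
(6, -10, 12) → max 12
(-10, 12, -2) → max 12
(12, -2, 4) → max 12
(-2, 4, -4) → max 4
(4, -4, 3) → max 4
(-4, 3, -10) → max 3
(3, -10, 11) → max 11
(-10, 11, -9) → max 11
(11, -9, 9) → max 11
(-9, 9, -4) → max 9
(9, -4, -12) → max 9
(-4, -12, 3) → max 3
(-12, 3, -12) → max 3
(3, -12, -9) → max 3
(-12, -9, 6) → max 6
(-9, 6, 15) → max 15
(6, 15, -5) → max 15
(15, -5, -5) → max 15
Lowest of these is 3.

3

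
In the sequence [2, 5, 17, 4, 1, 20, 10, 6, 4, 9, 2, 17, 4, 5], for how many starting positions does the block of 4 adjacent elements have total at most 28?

(2, 5, 17, 4) → sum 28  ≤ 28 ✓
(5, 17, 4, 1) → sum 27  ≤ 28 ✓
(17, 4, 1, 20) → sum 42
(4, 1, 20, 10) → sum 35
(1, 20, 10, 6) → sum 37
(20, 10, 6, 4) → sum 40
(10, 6, 4, 9) → sum 29
(6, 4, 9, 2) → sum 21  ≤ 28 ✓
(4, 9, 2, 17) → sum 32
(9, 2, 17, 4) → sum 32
(2, 17, 4, 5) → sum 28  ≤ 28 ✓
4 windows satisfy the condition.

4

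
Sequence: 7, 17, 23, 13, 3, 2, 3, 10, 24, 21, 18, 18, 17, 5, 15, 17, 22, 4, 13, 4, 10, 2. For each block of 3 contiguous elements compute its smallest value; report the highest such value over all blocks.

[7, 17, 23] → min 7
[17, 23, 13] → min 13
[23, 13, 3] → min 3
[13, 3, 2] → min 2
[3, 2, 3] → min 2
[2, 3, 10] → min 2
[3, 10, 24] → min 3
[10, 24, 21] → min 10
[24, 21, 18] → min 18
[21, 18, 18] → min 18
[18, 18, 17] → min 17
[18, 17, 5] → min 5
[17, 5, 15] → min 5
[5, 15, 17] → min 5
[15, 17, 22] → min 15
[17, 22, 4] → min 4
[22, 4, 13] → min 4
[4, 13, 4] → min 4
[13, 4, 10] → min 4
[4, 10, 2] → min 2
Highest of these is 18.

18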